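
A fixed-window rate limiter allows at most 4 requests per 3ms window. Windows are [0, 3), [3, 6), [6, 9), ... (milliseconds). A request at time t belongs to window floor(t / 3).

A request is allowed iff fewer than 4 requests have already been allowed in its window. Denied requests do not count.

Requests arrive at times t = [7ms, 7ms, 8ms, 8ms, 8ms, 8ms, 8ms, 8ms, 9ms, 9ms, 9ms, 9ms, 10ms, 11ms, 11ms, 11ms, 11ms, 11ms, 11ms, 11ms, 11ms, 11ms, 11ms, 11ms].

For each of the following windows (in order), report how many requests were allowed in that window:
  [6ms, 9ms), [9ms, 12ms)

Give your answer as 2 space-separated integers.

Answer: 4 4

Derivation:
Processing requests:
  req#1 t=7ms (window 2): ALLOW
  req#2 t=7ms (window 2): ALLOW
  req#3 t=8ms (window 2): ALLOW
  req#4 t=8ms (window 2): ALLOW
  req#5 t=8ms (window 2): DENY
  req#6 t=8ms (window 2): DENY
  req#7 t=8ms (window 2): DENY
  req#8 t=8ms (window 2): DENY
  req#9 t=9ms (window 3): ALLOW
  req#10 t=9ms (window 3): ALLOW
  req#11 t=9ms (window 3): ALLOW
  req#12 t=9ms (window 3): ALLOW
  req#13 t=10ms (window 3): DENY
  req#14 t=11ms (window 3): DENY
  req#15 t=11ms (window 3): DENY
  req#16 t=11ms (window 3): DENY
  req#17 t=11ms (window 3): DENY
  req#18 t=11ms (window 3): DENY
  req#19 t=11ms (window 3): DENY
  req#20 t=11ms (window 3): DENY
  req#21 t=11ms (window 3): DENY
  req#22 t=11ms (window 3): DENY
  req#23 t=11ms (window 3): DENY
  req#24 t=11ms (window 3): DENY

Allowed counts by window: 4 4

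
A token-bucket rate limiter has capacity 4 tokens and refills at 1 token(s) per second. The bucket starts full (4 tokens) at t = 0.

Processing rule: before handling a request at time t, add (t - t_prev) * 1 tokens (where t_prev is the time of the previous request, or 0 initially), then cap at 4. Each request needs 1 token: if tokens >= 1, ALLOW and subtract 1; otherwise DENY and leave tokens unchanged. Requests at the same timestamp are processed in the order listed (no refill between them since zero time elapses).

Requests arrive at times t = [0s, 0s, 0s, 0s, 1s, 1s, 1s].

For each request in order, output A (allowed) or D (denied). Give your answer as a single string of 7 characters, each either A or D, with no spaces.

Simulating step by step:
  req#1 t=0s: ALLOW
  req#2 t=0s: ALLOW
  req#3 t=0s: ALLOW
  req#4 t=0s: ALLOW
  req#5 t=1s: ALLOW
  req#6 t=1s: DENY
  req#7 t=1s: DENY

Answer: AAAAADD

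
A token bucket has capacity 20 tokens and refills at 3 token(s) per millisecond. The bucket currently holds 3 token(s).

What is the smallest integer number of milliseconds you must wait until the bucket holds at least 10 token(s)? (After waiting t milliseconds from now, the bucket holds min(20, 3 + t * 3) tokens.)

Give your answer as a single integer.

Answer: 3

Derivation:
Need 3 + t * 3 >= 10, so t >= 7/3.
Smallest integer t = ceil(7/3) = 3.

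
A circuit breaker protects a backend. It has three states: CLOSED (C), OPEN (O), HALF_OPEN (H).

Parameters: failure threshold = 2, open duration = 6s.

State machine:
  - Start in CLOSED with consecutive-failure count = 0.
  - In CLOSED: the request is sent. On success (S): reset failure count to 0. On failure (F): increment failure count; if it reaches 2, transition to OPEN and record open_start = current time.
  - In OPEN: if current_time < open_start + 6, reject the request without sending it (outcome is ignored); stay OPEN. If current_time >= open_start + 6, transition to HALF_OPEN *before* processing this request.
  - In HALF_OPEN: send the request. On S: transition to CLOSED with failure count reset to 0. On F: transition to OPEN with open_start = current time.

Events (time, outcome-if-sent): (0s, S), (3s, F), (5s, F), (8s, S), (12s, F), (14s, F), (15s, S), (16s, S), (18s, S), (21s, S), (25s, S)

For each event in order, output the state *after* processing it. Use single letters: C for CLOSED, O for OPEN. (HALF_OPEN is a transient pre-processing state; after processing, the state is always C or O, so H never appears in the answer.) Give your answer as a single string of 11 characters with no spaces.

Answer: CCOOOOOOCCC

Derivation:
State after each event:
  event#1 t=0s outcome=S: state=CLOSED
  event#2 t=3s outcome=F: state=CLOSED
  event#3 t=5s outcome=F: state=OPEN
  event#4 t=8s outcome=S: state=OPEN
  event#5 t=12s outcome=F: state=OPEN
  event#6 t=14s outcome=F: state=OPEN
  event#7 t=15s outcome=S: state=OPEN
  event#8 t=16s outcome=S: state=OPEN
  event#9 t=18s outcome=S: state=CLOSED
  event#10 t=21s outcome=S: state=CLOSED
  event#11 t=25s outcome=S: state=CLOSED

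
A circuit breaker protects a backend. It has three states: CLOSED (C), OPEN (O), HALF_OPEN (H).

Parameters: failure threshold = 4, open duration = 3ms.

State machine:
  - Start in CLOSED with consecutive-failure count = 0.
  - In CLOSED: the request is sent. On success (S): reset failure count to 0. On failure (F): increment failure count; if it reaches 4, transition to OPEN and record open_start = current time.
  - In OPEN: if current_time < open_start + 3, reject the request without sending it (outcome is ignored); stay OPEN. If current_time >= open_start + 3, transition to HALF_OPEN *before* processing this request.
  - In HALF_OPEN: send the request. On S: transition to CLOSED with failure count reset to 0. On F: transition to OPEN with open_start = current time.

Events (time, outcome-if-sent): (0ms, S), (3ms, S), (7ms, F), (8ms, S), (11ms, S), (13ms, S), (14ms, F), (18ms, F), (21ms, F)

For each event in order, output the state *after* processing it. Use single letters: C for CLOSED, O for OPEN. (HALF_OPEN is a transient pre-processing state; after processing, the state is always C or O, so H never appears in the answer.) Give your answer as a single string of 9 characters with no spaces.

Answer: CCCCCCCCC

Derivation:
State after each event:
  event#1 t=0ms outcome=S: state=CLOSED
  event#2 t=3ms outcome=S: state=CLOSED
  event#3 t=7ms outcome=F: state=CLOSED
  event#4 t=8ms outcome=S: state=CLOSED
  event#5 t=11ms outcome=S: state=CLOSED
  event#6 t=13ms outcome=S: state=CLOSED
  event#7 t=14ms outcome=F: state=CLOSED
  event#8 t=18ms outcome=F: state=CLOSED
  event#9 t=21ms outcome=F: state=CLOSED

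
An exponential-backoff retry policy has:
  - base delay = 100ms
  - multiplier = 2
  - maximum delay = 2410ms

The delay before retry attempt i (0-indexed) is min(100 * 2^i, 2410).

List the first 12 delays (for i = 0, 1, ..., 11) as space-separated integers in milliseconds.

Computing each delay:
  i=0: min(100*2^0, 2410) = 100
  i=1: min(100*2^1, 2410) = 200
  i=2: min(100*2^2, 2410) = 400
  i=3: min(100*2^3, 2410) = 800
  i=4: min(100*2^4, 2410) = 1600
  i=5: min(100*2^5, 2410) = 2410
  i=6: min(100*2^6, 2410) = 2410
  i=7: min(100*2^7, 2410) = 2410
  i=8: min(100*2^8, 2410) = 2410
  i=9: min(100*2^9, 2410) = 2410
  i=10: min(100*2^10, 2410) = 2410
  i=11: min(100*2^11, 2410) = 2410

Answer: 100 200 400 800 1600 2410 2410 2410 2410 2410 2410 2410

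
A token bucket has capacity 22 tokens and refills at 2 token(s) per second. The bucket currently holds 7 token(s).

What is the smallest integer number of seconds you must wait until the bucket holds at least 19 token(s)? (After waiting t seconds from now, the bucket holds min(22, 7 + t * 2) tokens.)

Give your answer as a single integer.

Answer: 6

Derivation:
Need 7 + t * 2 >= 19, so t >= 12/2.
Smallest integer t = ceil(12/2) = 6.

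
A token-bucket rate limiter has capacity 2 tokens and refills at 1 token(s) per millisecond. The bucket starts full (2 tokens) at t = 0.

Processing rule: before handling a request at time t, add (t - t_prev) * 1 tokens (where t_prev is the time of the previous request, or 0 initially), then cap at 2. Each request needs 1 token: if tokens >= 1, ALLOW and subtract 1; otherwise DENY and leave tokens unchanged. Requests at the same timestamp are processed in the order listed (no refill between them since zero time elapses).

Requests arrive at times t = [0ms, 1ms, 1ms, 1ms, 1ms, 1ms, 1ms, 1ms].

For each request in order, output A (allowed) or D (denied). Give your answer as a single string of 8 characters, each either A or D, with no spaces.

Simulating step by step:
  req#1 t=0ms: ALLOW
  req#2 t=1ms: ALLOW
  req#3 t=1ms: ALLOW
  req#4 t=1ms: DENY
  req#5 t=1ms: DENY
  req#6 t=1ms: DENY
  req#7 t=1ms: DENY
  req#8 t=1ms: DENY

Answer: AAADDDDD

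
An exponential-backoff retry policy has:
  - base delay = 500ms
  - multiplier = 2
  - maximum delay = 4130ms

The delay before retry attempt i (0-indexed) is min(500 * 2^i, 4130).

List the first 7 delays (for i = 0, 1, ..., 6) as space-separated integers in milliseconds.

Computing each delay:
  i=0: min(500*2^0, 4130) = 500
  i=1: min(500*2^1, 4130) = 1000
  i=2: min(500*2^2, 4130) = 2000
  i=3: min(500*2^3, 4130) = 4000
  i=4: min(500*2^4, 4130) = 4130
  i=5: min(500*2^5, 4130) = 4130
  i=6: min(500*2^6, 4130) = 4130

Answer: 500 1000 2000 4000 4130 4130 4130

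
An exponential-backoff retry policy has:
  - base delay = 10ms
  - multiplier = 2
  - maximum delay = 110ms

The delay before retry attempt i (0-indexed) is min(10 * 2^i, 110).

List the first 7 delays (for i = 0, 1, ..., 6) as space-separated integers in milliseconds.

Answer: 10 20 40 80 110 110 110

Derivation:
Computing each delay:
  i=0: min(10*2^0, 110) = 10
  i=1: min(10*2^1, 110) = 20
  i=2: min(10*2^2, 110) = 40
  i=3: min(10*2^3, 110) = 80
  i=4: min(10*2^4, 110) = 110
  i=5: min(10*2^5, 110) = 110
  i=6: min(10*2^6, 110) = 110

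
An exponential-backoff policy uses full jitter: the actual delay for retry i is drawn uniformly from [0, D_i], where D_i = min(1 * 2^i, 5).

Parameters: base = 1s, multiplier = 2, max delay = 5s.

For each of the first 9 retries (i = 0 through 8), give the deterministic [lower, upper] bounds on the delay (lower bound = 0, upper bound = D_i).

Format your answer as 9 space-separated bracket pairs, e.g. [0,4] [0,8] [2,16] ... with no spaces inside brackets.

Answer: [0,1] [0,2] [0,4] [0,5] [0,5] [0,5] [0,5] [0,5] [0,5]

Derivation:
Computing bounds per retry:
  i=0: D_i=min(1*2^0,5)=1, bounds=[0,1]
  i=1: D_i=min(1*2^1,5)=2, bounds=[0,2]
  i=2: D_i=min(1*2^2,5)=4, bounds=[0,4]
  i=3: D_i=min(1*2^3,5)=5, bounds=[0,5]
  i=4: D_i=min(1*2^4,5)=5, bounds=[0,5]
  i=5: D_i=min(1*2^5,5)=5, bounds=[0,5]
  i=6: D_i=min(1*2^6,5)=5, bounds=[0,5]
  i=7: D_i=min(1*2^7,5)=5, bounds=[0,5]
  i=8: D_i=min(1*2^8,5)=5, bounds=[0,5]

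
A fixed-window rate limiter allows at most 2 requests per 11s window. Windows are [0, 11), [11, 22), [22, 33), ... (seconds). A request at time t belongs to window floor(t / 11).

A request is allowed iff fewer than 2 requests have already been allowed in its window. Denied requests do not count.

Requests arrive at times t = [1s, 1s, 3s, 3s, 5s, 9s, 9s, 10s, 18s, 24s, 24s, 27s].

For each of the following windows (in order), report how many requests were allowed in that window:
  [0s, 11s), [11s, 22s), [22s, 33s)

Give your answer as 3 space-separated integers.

Processing requests:
  req#1 t=1s (window 0): ALLOW
  req#2 t=1s (window 0): ALLOW
  req#3 t=3s (window 0): DENY
  req#4 t=3s (window 0): DENY
  req#5 t=5s (window 0): DENY
  req#6 t=9s (window 0): DENY
  req#7 t=9s (window 0): DENY
  req#8 t=10s (window 0): DENY
  req#9 t=18s (window 1): ALLOW
  req#10 t=24s (window 2): ALLOW
  req#11 t=24s (window 2): ALLOW
  req#12 t=27s (window 2): DENY

Allowed counts by window: 2 1 2

Answer: 2 1 2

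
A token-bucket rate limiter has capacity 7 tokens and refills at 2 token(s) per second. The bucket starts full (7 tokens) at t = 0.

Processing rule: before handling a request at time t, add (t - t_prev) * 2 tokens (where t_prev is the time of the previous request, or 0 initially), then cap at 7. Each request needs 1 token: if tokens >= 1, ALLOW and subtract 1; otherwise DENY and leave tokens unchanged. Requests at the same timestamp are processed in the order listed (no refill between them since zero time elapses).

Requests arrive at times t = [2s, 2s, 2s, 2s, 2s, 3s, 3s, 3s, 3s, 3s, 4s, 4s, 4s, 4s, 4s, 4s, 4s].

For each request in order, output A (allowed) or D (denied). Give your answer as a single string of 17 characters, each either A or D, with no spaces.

Simulating step by step:
  req#1 t=2s: ALLOW
  req#2 t=2s: ALLOW
  req#3 t=2s: ALLOW
  req#4 t=2s: ALLOW
  req#5 t=2s: ALLOW
  req#6 t=3s: ALLOW
  req#7 t=3s: ALLOW
  req#8 t=3s: ALLOW
  req#9 t=3s: ALLOW
  req#10 t=3s: DENY
  req#11 t=4s: ALLOW
  req#12 t=4s: ALLOW
  req#13 t=4s: DENY
  req#14 t=4s: DENY
  req#15 t=4s: DENY
  req#16 t=4s: DENY
  req#17 t=4s: DENY

Answer: AAAAAAAAADAADDDDD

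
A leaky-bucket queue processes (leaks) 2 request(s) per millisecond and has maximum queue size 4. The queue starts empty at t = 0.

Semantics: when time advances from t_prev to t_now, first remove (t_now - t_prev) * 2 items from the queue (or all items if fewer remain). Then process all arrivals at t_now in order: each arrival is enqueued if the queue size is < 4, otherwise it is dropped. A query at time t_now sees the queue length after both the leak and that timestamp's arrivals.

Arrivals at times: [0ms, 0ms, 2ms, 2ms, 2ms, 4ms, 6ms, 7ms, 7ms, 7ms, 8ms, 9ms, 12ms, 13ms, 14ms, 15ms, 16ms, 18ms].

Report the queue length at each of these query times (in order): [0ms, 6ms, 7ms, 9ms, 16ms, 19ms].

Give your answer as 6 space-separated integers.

Answer: 2 1 3 1 1 0

Derivation:
Queue lengths at query times:
  query t=0ms: backlog = 2
  query t=6ms: backlog = 1
  query t=7ms: backlog = 3
  query t=9ms: backlog = 1
  query t=16ms: backlog = 1
  query t=19ms: backlog = 0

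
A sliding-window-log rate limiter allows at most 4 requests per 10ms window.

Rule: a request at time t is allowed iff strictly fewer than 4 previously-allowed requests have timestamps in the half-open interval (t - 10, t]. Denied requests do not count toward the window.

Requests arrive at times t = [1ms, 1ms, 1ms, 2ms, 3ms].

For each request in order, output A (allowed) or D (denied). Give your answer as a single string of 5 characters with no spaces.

Tracking allowed requests in the window:
  req#1 t=1ms: ALLOW
  req#2 t=1ms: ALLOW
  req#3 t=1ms: ALLOW
  req#4 t=2ms: ALLOW
  req#5 t=3ms: DENY

Answer: AAAAD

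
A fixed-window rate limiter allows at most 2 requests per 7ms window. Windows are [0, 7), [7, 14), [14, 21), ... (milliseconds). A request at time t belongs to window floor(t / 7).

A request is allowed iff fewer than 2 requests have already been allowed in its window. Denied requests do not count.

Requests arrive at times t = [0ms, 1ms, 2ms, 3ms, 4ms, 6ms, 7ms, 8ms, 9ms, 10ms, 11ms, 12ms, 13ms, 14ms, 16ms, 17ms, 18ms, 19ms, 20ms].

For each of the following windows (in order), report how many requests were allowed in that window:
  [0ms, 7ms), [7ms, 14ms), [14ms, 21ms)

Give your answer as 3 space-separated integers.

Answer: 2 2 2

Derivation:
Processing requests:
  req#1 t=0ms (window 0): ALLOW
  req#2 t=1ms (window 0): ALLOW
  req#3 t=2ms (window 0): DENY
  req#4 t=3ms (window 0): DENY
  req#5 t=4ms (window 0): DENY
  req#6 t=6ms (window 0): DENY
  req#7 t=7ms (window 1): ALLOW
  req#8 t=8ms (window 1): ALLOW
  req#9 t=9ms (window 1): DENY
  req#10 t=10ms (window 1): DENY
  req#11 t=11ms (window 1): DENY
  req#12 t=12ms (window 1): DENY
  req#13 t=13ms (window 1): DENY
  req#14 t=14ms (window 2): ALLOW
  req#15 t=16ms (window 2): ALLOW
  req#16 t=17ms (window 2): DENY
  req#17 t=18ms (window 2): DENY
  req#18 t=19ms (window 2): DENY
  req#19 t=20ms (window 2): DENY

Allowed counts by window: 2 2 2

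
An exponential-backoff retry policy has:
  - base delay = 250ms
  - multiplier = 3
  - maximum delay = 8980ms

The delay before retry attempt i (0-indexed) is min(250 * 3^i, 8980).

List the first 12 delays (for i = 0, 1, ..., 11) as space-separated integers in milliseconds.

Computing each delay:
  i=0: min(250*3^0, 8980) = 250
  i=1: min(250*3^1, 8980) = 750
  i=2: min(250*3^2, 8980) = 2250
  i=3: min(250*3^3, 8980) = 6750
  i=4: min(250*3^4, 8980) = 8980
  i=5: min(250*3^5, 8980) = 8980
  i=6: min(250*3^6, 8980) = 8980
  i=7: min(250*3^7, 8980) = 8980
  i=8: min(250*3^8, 8980) = 8980
  i=9: min(250*3^9, 8980) = 8980
  i=10: min(250*3^10, 8980) = 8980
  i=11: min(250*3^11, 8980) = 8980

Answer: 250 750 2250 6750 8980 8980 8980 8980 8980 8980 8980 8980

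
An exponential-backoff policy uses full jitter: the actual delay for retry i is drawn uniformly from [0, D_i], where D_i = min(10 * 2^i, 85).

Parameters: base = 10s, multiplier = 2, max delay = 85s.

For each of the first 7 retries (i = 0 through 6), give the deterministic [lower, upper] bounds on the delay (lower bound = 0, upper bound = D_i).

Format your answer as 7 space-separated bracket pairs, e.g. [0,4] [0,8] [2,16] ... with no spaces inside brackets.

Answer: [0,10] [0,20] [0,40] [0,80] [0,85] [0,85] [0,85]

Derivation:
Computing bounds per retry:
  i=0: D_i=min(10*2^0,85)=10, bounds=[0,10]
  i=1: D_i=min(10*2^1,85)=20, bounds=[0,20]
  i=2: D_i=min(10*2^2,85)=40, bounds=[0,40]
  i=3: D_i=min(10*2^3,85)=80, bounds=[0,80]
  i=4: D_i=min(10*2^4,85)=85, bounds=[0,85]
  i=5: D_i=min(10*2^5,85)=85, bounds=[0,85]
  i=6: D_i=min(10*2^6,85)=85, bounds=[0,85]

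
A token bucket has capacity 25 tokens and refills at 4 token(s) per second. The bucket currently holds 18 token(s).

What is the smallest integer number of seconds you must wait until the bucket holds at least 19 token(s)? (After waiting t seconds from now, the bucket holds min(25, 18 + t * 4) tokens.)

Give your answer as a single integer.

Need 18 + t * 4 >= 19, so t >= 1/4.
Smallest integer t = ceil(1/4) = 1.

Answer: 1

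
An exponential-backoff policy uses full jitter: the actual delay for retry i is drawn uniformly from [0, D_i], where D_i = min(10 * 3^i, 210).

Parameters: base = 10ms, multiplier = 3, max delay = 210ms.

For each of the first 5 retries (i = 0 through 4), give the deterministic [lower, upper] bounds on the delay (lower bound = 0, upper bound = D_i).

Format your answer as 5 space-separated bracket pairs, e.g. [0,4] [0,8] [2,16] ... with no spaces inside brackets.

Computing bounds per retry:
  i=0: D_i=min(10*3^0,210)=10, bounds=[0,10]
  i=1: D_i=min(10*3^1,210)=30, bounds=[0,30]
  i=2: D_i=min(10*3^2,210)=90, bounds=[0,90]
  i=3: D_i=min(10*3^3,210)=210, bounds=[0,210]
  i=4: D_i=min(10*3^4,210)=210, bounds=[0,210]

Answer: [0,10] [0,30] [0,90] [0,210] [0,210]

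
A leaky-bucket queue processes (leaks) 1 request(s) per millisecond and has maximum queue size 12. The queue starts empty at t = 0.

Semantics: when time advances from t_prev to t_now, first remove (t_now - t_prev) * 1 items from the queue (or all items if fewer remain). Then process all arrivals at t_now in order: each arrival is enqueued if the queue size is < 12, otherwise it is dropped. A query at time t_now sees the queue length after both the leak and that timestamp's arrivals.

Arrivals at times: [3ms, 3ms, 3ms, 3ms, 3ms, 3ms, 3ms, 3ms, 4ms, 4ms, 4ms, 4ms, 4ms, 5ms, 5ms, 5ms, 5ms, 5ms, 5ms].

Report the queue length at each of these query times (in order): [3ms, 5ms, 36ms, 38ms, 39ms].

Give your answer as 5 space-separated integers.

Queue lengths at query times:
  query t=3ms: backlog = 8
  query t=5ms: backlog = 12
  query t=36ms: backlog = 0
  query t=38ms: backlog = 0
  query t=39ms: backlog = 0

Answer: 8 12 0 0 0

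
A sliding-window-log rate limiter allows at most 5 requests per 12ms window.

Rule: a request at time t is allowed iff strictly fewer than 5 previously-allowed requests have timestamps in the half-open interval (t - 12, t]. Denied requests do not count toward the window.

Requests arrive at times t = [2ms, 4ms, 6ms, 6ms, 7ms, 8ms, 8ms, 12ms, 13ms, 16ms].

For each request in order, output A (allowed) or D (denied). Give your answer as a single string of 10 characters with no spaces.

Tracking allowed requests in the window:
  req#1 t=2ms: ALLOW
  req#2 t=4ms: ALLOW
  req#3 t=6ms: ALLOW
  req#4 t=6ms: ALLOW
  req#5 t=7ms: ALLOW
  req#6 t=8ms: DENY
  req#7 t=8ms: DENY
  req#8 t=12ms: DENY
  req#9 t=13ms: DENY
  req#10 t=16ms: ALLOW

Answer: AAAAADDDDA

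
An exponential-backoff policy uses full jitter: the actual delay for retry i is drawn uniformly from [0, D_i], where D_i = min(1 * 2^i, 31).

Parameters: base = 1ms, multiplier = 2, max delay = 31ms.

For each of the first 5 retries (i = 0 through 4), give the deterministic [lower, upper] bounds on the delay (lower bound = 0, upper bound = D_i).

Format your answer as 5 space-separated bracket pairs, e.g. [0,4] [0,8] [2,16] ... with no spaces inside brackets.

Computing bounds per retry:
  i=0: D_i=min(1*2^0,31)=1, bounds=[0,1]
  i=1: D_i=min(1*2^1,31)=2, bounds=[0,2]
  i=2: D_i=min(1*2^2,31)=4, bounds=[0,4]
  i=3: D_i=min(1*2^3,31)=8, bounds=[0,8]
  i=4: D_i=min(1*2^4,31)=16, bounds=[0,16]

Answer: [0,1] [0,2] [0,4] [0,8] [0,16]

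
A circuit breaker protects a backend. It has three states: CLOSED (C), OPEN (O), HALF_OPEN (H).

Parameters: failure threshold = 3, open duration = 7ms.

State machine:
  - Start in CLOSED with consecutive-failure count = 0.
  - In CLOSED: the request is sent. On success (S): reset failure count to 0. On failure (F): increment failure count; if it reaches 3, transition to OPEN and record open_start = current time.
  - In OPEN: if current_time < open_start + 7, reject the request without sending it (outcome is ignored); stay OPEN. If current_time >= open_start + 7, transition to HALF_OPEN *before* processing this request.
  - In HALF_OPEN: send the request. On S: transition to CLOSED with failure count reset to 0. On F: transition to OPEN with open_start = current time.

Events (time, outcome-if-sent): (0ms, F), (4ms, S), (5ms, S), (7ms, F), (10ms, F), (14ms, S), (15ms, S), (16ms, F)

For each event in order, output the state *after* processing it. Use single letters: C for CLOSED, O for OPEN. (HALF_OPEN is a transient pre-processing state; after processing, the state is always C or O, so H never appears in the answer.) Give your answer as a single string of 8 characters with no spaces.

Answer: CCCCCCCC

Derivation:
State after each event:
  event#1 t=0ms outcome=F: state=CLOSED
  event#2 t=4ms outcome=S: state=CLOSED
  event#3 t=5ms outcome=S: state=CLOSED
  event#4 t=7ms outcome=F: state=CLOSED
  event#5 t=10ms outcome=F: state=CLOSED
  event#6 t=14ms outcome=S: state=CLOSED
  event#7 t=15ms outcome=S: state=CLOSED
  event#8 t=16ms outcome=F: state=CLOSED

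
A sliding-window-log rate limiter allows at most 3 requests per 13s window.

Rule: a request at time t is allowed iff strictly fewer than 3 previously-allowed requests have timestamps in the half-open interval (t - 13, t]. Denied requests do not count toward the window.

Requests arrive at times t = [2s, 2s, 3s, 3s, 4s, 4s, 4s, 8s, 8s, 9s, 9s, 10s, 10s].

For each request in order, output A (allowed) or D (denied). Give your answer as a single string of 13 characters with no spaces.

Answer: AAADDDDDDDDDD

Derivation:
Tracking allowed requests in the window:
  req#1 t=2s: ALLOW
  req#2 t=2s: ALLOW
  req#3 t=3s: ALLOW
  req#4 t=3s: DENY
  req#5 t=4s: DENY
  req#6 t=4s: DENY
  req#7 t=4s: DENY
  req#8 t=8s: DENY
  req#9 t=8s: DENY
  req#10 t=9s: DENY
  req#11 t=9s: DENY
  req#12 t=10s: DENY
  req#13 t=10s: DENY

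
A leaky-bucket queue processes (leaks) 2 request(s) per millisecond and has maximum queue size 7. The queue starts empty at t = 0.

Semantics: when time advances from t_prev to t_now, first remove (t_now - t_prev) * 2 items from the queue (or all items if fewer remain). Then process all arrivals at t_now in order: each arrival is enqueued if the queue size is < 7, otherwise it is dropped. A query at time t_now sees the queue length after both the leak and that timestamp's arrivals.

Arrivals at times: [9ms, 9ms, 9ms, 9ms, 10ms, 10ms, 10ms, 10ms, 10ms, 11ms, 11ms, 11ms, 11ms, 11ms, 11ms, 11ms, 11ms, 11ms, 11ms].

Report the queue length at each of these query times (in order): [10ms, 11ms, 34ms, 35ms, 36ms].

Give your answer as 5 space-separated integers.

Queue lengths at query times:
  query t=10ms: backlog = 7
  query t=11ms: backlog = 7
  query t=34ms: backlog = 0
  query t=35ms: backlog = 0
  query t=36ms: backlog = 0

Answer: 7 7 0 0 0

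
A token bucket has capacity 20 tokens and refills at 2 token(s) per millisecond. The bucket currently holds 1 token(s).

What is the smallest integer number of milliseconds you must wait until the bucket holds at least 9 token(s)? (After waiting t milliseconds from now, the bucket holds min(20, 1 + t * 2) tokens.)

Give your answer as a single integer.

Answer: 4

Derivation:
Need 1 + t * 2 >= 9, so t >= 8/2.
Smallest integer t = ceil(8/2) = 4.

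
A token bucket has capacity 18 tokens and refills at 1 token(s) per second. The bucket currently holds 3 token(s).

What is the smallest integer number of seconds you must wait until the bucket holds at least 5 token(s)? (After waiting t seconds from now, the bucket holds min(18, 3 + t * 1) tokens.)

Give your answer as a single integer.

Answer: 2

Derivation:
Need 3 + t * 1 >= 5, so t >= 2/1.
Smallest integer t = ceil(2/1) = 2.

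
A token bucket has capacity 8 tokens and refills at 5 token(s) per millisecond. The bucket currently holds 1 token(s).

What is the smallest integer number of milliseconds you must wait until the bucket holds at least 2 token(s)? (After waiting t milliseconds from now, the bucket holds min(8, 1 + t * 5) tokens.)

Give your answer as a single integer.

Answer: 1

Derivation:
Need 1 + t * 5 >= 2, so t >= 1/5.
Smallest integer t = ceil(1/5) = 1.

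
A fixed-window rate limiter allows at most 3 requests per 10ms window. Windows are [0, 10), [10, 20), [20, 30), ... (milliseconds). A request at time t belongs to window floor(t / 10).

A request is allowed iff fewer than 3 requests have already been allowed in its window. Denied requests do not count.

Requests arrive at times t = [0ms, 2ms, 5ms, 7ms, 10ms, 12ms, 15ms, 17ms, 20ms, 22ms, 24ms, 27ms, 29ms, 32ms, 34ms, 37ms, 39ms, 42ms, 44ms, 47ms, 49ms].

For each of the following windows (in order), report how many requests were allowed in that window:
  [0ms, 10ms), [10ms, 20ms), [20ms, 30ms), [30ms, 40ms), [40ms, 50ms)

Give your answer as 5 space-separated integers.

Processing requests:
  req#1 t=0ms (window 0): ALLOW
  req#2 t=2ms (window 0): ALLOW
  req#3 t=5ms (window 0): ALLOW
  req#4 t=7ms (window 0): DENY
  req#5 t=10ms (window 1): ALLOW
  req#6 t=12ms (window 1): ALLOW
  req#7 t=15ms (window 1): ALLOW
  req#8 t=17ms (window 1): DENY
  req#9 t=20ms (window 2): ALLOW
  req#10 t=22ms (window 2): ALLOW
  req#11 t=24ms (window 2): ALLOW
  req#12 t=27ms (window 2): DENY
  req#13 t=29ms (window 2): DENY
  req#14 t=32ms (window 3): ALLOW
  req#15 t=34ms (window 3): ALLOW
  req#16 t=37ms (window 3): ALLOW
  req#17 t=39ms (window 3): DENY
  req#18 t=42ms (window 4): ALLOW
  req#19 t=44ms (window 4): ALLOW
  req#20 t=47ms (window 4): ALLOW
  req#21 t=49ms (window 4): DENY

Allowed counts by window: 3 3 3 3 3

Answer: 3 3 3 3 3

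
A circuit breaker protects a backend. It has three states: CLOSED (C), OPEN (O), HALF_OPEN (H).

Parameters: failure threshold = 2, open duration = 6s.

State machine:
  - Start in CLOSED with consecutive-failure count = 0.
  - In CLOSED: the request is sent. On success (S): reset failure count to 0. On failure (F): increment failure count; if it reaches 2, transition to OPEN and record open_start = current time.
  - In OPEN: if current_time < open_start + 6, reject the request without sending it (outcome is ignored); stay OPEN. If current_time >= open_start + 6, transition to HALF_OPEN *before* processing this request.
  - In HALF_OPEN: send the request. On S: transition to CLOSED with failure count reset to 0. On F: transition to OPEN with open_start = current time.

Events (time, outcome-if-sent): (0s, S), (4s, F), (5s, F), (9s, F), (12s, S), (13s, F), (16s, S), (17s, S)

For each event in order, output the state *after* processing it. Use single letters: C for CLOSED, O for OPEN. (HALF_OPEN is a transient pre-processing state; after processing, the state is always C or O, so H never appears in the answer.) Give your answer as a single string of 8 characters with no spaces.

State after each event:
  event#1 t=0s outcome=S: state=CLOSED
  event#2 t=4s outcome=F: state=CLOSED
  event#3 t=5s outcome=F: state=OPEN
  event#4 t=9s outcome=F: state=OPEN
  event#5 t=12s outcome=S: state=CLOSED
  event#6 t=13s outcome=F: state=CLOSED
  event#7 t=16s outcome=S: state=CLOSED
  event#8 t=17s outcome=S: state=CLOSED

Answer: CCOOCCCC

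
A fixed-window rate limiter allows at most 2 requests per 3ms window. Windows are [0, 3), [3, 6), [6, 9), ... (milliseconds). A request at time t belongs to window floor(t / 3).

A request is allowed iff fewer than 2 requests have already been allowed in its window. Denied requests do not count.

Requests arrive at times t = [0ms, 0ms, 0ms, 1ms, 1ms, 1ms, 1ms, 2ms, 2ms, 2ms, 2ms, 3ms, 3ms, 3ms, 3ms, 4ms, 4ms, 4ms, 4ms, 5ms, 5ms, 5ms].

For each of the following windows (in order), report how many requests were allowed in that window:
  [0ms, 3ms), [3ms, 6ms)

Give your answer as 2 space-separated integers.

Processing requests:
  req#1 t=0ms (window 0): ALLOW
  req#2 t=0ms (window 0): ALLOW
  req#3 t=0ms (window 0): DENY
  req#4 t=1ms (window 0): DENY
  req#5 t=1ms (window 0): DENY
  req#6 t=1ms (window 0): DENY
  req#7 t=1ms (window 0): DENY
  req#8 t=2ms (window 0): DENY
  req#9 t=2ms (window 0): DENY
  req#10 t=2ms (window 0): DENY
  req#11 t=2ms (window 0): DENY
  req#12 t=3ms (window 1): ALLOW
  req#13 t=3ms (window 1): ALLOW
  req#14 t=3ms (window 1): DENY
  req#15 t=3ms (window 1): DENY
  req#16 t=4ms (window 1): DENY
  req#17 t=4ms (window 1): DENY
  req#18 t=4ms (window 1): DENY
  req#19 t=4ms (window 1): DENY
  req#20 t=5ms (window 1): DENY
  req#21 t=5ms (window 1): DENY
  req#22 t=5ms (window 1): DENY

Allowed counts by window: 2 2

Answer: 2 2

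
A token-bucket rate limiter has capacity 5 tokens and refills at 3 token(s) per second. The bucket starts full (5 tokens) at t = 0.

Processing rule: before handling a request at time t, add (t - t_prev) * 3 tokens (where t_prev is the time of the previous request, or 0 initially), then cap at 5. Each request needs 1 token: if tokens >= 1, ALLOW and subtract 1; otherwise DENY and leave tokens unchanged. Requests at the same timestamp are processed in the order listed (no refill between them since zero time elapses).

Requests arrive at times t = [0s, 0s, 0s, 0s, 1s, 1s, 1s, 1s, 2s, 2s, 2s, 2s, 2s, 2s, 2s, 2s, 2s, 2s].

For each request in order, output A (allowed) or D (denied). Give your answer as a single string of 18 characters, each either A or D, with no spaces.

Answer: AAAAAAAAAAADDDDDDD

Derivation:
Simulating step by step:
  req#1 t=0s: ALLOW
  req#2 t=0s: ALLOW
  req#3 t=0s: ALLOW
  req#4 t=0s: ALLOW
  req#5 t=1s: ALLOW
  req#6 t=1s: ALLOW
  req#7 t=1s: ALLOW
  req#8 t=1s: ALLOW
  req#9 t=2s: ALLOW
  req#10 t=2s: ALLOW
  req#11 t=2s: ALLOW
  req#12 t=2s: DENY
  req#13 t=2s: DENY
  req#14 t=2s: DENY
  req#15 t=2s: DENY
  req#16 t=2s: DENY
  req#17 t=2s: DENY
  req#18 t=2s: DENY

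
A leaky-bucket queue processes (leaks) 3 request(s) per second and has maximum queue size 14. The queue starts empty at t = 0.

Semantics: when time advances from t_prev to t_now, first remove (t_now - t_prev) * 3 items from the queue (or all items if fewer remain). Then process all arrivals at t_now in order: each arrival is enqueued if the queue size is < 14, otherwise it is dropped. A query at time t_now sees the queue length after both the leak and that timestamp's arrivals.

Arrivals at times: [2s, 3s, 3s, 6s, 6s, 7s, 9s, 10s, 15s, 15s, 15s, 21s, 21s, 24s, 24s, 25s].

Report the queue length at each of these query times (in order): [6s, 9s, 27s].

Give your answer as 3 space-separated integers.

Queue lengths at query times:
  query t=6s: backlog = 2
  query t=9s: backlog = 1
  query t=27s: backlog = 0

Answer: 2 1 0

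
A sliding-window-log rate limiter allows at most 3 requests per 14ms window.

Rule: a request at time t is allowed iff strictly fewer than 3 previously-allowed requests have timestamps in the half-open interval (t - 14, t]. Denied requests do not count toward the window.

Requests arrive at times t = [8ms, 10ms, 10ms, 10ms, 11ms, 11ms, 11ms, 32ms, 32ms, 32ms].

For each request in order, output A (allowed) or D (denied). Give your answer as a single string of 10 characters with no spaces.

Answer: AAADDDDAAA

Derivation:
Tracking allowed requests in the window:
  req#1 t=8ms: ALLOW
  req#2 t=10ms: ALLOW
  req#3 t=10ms: ALLOW
  req#4 t=10ms: DENY
  req#5 t=11ms: DENY
  req#6 t=11ms: DENY
  req#7 t=11ms: DENY
  req#8 t=32ms: ALLOW
  req#9 t=32ms: ALLOW
  req#10 t=32ms: ALLOW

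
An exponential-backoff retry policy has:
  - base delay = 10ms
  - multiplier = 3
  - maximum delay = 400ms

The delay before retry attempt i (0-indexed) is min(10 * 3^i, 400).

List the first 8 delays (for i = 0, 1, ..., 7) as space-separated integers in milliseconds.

Answer: 10 30 90 270 400 400 400 400

Derivation:
Computing each delay:
  i=0: min(10*3^0, 400) = 10
  i=1: min(10*3^1, 400) = 30
  i=2: min(10*3^2, 400) = 90
  i=3: min(10*3^3, 400) = 270
  i=4: min(10*3^4, 400) = 400
  i=5: min(10*3^5, 400) = 400
  i=6: min(10*3^6, 400) = 400
  i=7: min(10*3^7, 400) = 400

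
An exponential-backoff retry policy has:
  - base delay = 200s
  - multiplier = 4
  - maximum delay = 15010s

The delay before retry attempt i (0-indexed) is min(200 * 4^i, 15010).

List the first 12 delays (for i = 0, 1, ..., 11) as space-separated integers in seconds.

Answer: 200 800 3200 12800 15010 15010 15010 15010 15010 15010 15010 15010

Derivation:
Computing each delay:
  i=0: min(200*4^0, 15010) = 200
  i=1: min(200*4^1, 15010) = 800
  i=2: min(200*4^2, 15010) = 3200
  i=3: min(200*4^3, 15010) = 12800
  i=4: min(200*4^4, 15010) = 15010
  i=5: min(200*4^5, 15010) = 15010
  i=6: min(200*4^6, 15010) = 15010
  i=7: min(200*4^7, 15010) = 15010
  i=8: min(200*4^8, 15010) = 15010
  i=9: min(200*4^9, 15010) = 15010
  i=10: min(200*4^10, 15010) = 15010
  i=11: min(200*4^11, 15010) = 15010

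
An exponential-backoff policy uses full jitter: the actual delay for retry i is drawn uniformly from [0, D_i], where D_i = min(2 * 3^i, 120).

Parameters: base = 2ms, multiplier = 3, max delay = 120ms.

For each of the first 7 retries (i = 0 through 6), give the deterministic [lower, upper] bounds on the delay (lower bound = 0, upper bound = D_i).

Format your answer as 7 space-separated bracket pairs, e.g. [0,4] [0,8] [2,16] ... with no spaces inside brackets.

Answer: [0,2] [0,6] [0,18] [0,54] [0,120] [0,120] [0,120]

Derivation:
Computing bounds per retry:
  i=0: D_i=min(2*3^0,120)=2, bounds=[0,2]
  i=1: D_i=min(2*3^1,120)=6, bounds=[0,6]
  i=2: D_i=min(2*3^2,120)=18, bounds=[0,18]
  i=3: D_i=min(2*3^3,120)=54, bounds=[0,54]
  i=4: D_i=min(2*3^4,120)=120, bounds=[0,120]
  i=5: D_i=min(2*3^5,120)=120, bounds=[0,120]
  i=6: D_i=min(2*3^6,120)=120, bounds=[0,120]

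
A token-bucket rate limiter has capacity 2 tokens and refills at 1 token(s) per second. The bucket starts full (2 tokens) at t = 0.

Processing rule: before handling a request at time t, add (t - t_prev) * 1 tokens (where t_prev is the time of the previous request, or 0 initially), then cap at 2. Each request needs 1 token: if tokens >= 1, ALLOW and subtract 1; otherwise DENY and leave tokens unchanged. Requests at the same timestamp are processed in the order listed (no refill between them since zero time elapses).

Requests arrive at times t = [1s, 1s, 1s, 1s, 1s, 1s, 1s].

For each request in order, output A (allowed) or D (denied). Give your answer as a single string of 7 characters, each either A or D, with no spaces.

Simulating step by step:
  req#1 t=1s: ALLOW
  req#2 t=1s: ALLOW
  req#3 t=1s: DENY
  req#4 t=1s: DENY
  req#5 t=1s: DENY
  req#6 t=1s: DENY
  req#7 t=1s: DENY

Answer: AADDDDD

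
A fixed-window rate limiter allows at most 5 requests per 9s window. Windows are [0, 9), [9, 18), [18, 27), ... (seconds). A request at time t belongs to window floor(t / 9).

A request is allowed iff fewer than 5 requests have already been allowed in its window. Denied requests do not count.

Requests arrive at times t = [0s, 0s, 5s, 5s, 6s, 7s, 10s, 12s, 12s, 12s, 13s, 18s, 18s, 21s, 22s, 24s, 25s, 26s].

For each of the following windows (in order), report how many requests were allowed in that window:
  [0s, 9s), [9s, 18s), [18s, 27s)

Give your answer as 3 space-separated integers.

Processing requests:
  req#1 t=0s (window 0): ALLOW
  req#2 t=0s (window 0): ALLOW
  req#3 t=5s (window 0): ALLOW
  req#4 t=5s (window 0): ALLOW
  req#5 t=6s (window 0): ALLOW
  req#6 t=7s (window 0): DENY
  req#7 t=10s (window 1): ALLOW
  req#8 t=12s (window 1): ALLOW
  req#9 t=12s (window 1): ALLOW
  req#10 t=12s (window 1): ALLOW
  req#11 t=13s (window 1): ALLOW
  req#12 t=18s (window 2): ALLOW
  req#13 t=18s (window 2): ALLOW
  req#14 t=21s (window 2): ALLOW
  req#15 t=22s (window 2): ALLOW
  req#16 t=24s (window 2): ALLOW
  req#17 t=25s (window 2): DENY
  req#18 t=26s (window 2): DENY

Allowed counts by window: 5 5 5

Answer: 5 5 5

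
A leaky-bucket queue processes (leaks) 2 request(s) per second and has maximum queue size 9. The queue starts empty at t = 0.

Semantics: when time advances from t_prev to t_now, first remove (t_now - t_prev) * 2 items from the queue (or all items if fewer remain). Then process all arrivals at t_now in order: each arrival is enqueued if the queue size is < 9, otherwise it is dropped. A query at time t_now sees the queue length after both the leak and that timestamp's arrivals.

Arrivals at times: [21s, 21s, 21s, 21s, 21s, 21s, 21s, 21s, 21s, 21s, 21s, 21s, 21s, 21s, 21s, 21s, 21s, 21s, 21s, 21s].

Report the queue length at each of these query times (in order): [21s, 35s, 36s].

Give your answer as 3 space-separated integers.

Answer: 9 0 0

Derivation:
Queue lengths at query times:
  query t=21s: backlog = 9
  query t=35s: backlog = 0
  query t=36s: backlog = 0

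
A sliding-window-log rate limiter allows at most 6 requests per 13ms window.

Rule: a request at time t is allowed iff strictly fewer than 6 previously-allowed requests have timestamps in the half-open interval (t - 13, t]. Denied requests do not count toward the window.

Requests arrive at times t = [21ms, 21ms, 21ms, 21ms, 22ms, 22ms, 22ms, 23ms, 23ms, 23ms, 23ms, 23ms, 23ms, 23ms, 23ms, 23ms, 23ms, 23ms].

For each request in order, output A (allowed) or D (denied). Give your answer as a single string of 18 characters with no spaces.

Answer: AAAAAADDDDDDDDDDDD

Derivation:
Tracking allowed requests in the window:
  req#1 t=21ms: ALLOW
  req#2 t=21ms: ALLOW
  req#3 t=21ms: ALLOW
  req#4 t=21ms: ALLOW
  req#5 t=22ms: ALLOW
  req#6 t=22ms: ALLOW
  req#7 t=22ms: DENY
  req#8 t=23ms: DENY
  req#9 t=23ms: DENY
  req#10 t=23ms: DENY
  req#11 t=23ms: DENY
  req#12 t=23ms: DENY
  req#13 t=23ms: DENY
  req#14 t=23ms: DENY
  req#15 t=23ms: DENY
  req#16 t=23ms: DENY
  req#17 t=23ms: DENY
  req#18 t=23ms: DENY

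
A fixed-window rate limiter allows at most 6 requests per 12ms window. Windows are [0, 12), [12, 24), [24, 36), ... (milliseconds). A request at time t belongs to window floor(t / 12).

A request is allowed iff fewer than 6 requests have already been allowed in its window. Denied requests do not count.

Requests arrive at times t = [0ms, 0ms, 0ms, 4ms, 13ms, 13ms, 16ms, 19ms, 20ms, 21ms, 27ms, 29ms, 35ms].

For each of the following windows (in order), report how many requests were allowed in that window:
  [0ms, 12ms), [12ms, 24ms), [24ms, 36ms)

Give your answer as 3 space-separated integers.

Processing requests:
  req#1 t=0ms (window 0): ALLOW
  req#2 t=0ms (window 0): ALLOW
  req#3 t=0ms (window 0): ALLOW
  req#4 t=4ms (window 0): ALLOW
  req#5 t=13ms (window 1): ALLOW
  req#6 t=13ms (window 1): ALLOW
  req#7 t=16ms (window 1): ALLOW
  req#8 t=19ms (window 1): ALLOW
  req#9 t=20ms (window 1): ALLOW
  req#10 t=21ms (window 1): ALLOW
  req#11 t=27ms (window 2): ALLOW
  req#12 t=29ms (window 2): ALLOW
  req#13 t=35ms (window 2): ALLOW

Allowed counts by window: 4 6 3

Answer: 4 6 3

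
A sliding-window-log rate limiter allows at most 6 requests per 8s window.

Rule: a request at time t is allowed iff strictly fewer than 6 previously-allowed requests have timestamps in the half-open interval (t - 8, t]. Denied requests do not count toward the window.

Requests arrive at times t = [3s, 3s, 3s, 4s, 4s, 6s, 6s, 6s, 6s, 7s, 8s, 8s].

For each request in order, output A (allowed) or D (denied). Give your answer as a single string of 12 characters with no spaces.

Answer: AAAAAADDDDDD

Derivation:
Tracking allowed requests in the window:
  req#1 t=3s: ALLOW
  req#2 t=3s: ALLOW
  req#3 t=3s: ALLOW
  req#4 t=4s: ALLOW
  req#5 t=4s: ALLOW
  req#6 t=6s: ALLOW
  req#7 t=6s: DENY
  req#8 t=6s: DENY
  req#9 t=6s: DENY
  req#10 t=7s: DENY
  req#11 t=8s: DENY
  req#12 t=8s: DENY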